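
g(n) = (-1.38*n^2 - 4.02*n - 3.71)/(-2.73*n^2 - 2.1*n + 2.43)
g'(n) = (-2.76*n - 4.02)/(-2.73*n^2 - 2.1*n + 2.43) + (5.46*n + 2.1)*(-1.38*n^2 - 4.02*n - 3.71)/(-2.73*n^2 - 2.1*n + 2.43)^2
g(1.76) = 1.55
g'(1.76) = -0.95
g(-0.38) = -0.84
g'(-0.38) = -1.06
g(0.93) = 4.59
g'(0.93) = -13.98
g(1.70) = 1.61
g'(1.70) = -1.06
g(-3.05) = 0.26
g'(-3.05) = -0.04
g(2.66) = 1.08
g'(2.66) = -0.29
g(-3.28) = 0.27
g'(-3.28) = -0.04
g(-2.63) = 0.25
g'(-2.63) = -0.02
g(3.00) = 0.99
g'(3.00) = -0.21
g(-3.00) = 0.26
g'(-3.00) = -0.04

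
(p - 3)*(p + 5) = p^2 + 2*p - 15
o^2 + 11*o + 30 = (o + 5)*(o + 6)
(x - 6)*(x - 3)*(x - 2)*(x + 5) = x^4 - 6*x^3 - 19*x^2 + 144*x - 180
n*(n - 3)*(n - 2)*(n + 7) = n^4 + 2*n^3 - 29*n^2 + 42*n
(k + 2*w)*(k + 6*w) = k^2 + 8*k*w + 12*w^2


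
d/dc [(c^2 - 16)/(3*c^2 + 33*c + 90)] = (11*c^2 + 92*c + 176)/(3*(c^4 + 22*c^3 + 181*c^2 + 660*c + 900))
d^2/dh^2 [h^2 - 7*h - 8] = 2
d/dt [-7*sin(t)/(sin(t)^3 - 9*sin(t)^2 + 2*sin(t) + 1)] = 7*(2*sin(t)^3 - 9*sin(t)^2 - 1)*cos(t)/(sin(t)^3 - 9*sin(t)^2 + 2*sin(t) + 1)^2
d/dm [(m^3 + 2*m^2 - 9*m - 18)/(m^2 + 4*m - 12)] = (m^4 + 8*m^3 - 19*m^2 - 12*m + 180)/(m^4 + 8*m^3 - 8*m^2 - 96*m + 144)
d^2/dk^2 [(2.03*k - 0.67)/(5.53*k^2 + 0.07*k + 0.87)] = ((7.126 - 67.3554*k)*(5.53*k^2 + 0.07*k + 0.87) + (2.03*k - 0.67)*(11.06*k + 0.07)*(22.12*k + 0.14))/(5.53*k^2 + 0.07*k + 0.87)^3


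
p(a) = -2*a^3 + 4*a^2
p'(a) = -6*a^2 + 8*a = 2*a*(4 - 3*a)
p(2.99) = -17.70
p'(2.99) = -29.72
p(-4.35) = 240.32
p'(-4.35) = -148.34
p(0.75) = 1.41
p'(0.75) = 2.62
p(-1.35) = 12.21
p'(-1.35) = -21.74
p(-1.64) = 19.58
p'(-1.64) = -29.26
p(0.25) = 0.22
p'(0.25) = 1.62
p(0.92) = 1.83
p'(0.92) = 2.28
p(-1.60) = 18.43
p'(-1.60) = -28.16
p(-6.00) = 576.00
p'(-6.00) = -264.00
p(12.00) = -2880.00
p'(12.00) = -768.00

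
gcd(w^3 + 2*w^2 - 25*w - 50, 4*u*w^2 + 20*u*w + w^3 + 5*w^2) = w + 5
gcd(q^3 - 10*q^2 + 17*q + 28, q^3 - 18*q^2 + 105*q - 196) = q^2 - 11*q + 28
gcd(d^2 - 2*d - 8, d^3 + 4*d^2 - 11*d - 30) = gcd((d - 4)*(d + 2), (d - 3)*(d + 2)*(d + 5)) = d + 2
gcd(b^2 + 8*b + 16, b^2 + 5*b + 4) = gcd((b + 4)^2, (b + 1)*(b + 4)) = b + 4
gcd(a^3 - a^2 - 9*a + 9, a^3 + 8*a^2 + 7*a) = 1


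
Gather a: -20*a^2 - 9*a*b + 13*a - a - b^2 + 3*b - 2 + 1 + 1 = -20*a^2 + a*(12 - 9*b) - b^2 + 3*b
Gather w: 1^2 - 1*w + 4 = 5 - w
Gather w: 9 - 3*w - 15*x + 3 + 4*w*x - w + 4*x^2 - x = w*(4*x - 4) + 4*x^2 - 16*x + 12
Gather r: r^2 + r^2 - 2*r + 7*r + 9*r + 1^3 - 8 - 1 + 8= 2*r^2 + 14*r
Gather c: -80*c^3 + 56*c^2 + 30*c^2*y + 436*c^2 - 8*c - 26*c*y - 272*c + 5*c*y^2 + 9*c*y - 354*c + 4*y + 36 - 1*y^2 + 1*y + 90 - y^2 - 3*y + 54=-80*c^3 + c^2*(30*y + 492) + c*(5*y^2 - 17*y - 634) - 2*y^2 + 2*y + 180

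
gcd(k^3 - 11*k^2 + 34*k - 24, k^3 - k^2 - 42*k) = 1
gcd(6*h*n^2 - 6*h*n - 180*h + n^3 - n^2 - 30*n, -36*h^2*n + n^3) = 6*h + n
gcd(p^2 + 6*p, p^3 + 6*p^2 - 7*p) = p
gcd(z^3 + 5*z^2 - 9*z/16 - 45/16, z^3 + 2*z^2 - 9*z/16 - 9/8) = z^2 - 9/16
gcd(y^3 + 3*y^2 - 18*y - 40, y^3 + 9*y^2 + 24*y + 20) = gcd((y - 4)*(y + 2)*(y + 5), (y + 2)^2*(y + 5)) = y^2 + 7*y + 10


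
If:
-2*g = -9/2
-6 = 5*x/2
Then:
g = 9/4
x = -12/5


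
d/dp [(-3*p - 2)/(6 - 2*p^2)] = (3*p^2 - 2*p*(3*p + 2) - 9)/(2*(p^2 - 3)^2)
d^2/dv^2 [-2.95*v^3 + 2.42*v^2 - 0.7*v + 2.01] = 4.84 - 17.7*v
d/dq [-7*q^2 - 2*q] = -14*q - 2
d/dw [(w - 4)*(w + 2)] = 2*w - 2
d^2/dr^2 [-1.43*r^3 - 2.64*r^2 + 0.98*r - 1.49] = -8.58*r - 5.28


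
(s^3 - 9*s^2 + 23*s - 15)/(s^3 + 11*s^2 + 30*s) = (s^3 - 9*s^2 + 23*s - 15)/(s*(s^2 + 11*s + 30))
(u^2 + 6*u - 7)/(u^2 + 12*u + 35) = (u - 1)/(u + 5)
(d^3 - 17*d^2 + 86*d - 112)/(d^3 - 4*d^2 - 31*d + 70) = (d - 8)/(d + 5)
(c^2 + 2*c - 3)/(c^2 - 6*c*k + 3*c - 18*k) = (c - 1)/(c - 6*k)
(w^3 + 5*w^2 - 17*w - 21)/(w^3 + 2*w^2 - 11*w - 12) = (w + 7)/(w + 4)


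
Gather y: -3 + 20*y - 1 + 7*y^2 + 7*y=7*y^2 + 27*y - 4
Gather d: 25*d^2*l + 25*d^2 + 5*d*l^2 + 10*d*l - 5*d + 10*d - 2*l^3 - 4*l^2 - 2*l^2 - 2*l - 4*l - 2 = d^2*(25*l + 25) + d*(5*l^2 + 10*l + 5) - 2*l^3 - 6*l^2 - 6*l - 2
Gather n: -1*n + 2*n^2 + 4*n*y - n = 2*n^2 + n*(4*y - 2)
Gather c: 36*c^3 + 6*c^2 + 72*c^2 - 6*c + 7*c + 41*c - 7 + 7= 36*c^3 + 78*c^2 + 42*c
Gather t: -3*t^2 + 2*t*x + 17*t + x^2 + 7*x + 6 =-3*t^2 + t*(2*x + 17) + x^2 + 7*x + 6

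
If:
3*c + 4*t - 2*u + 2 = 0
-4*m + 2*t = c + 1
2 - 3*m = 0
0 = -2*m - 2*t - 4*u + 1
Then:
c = -68/33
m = 2/3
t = 53/66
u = -16/33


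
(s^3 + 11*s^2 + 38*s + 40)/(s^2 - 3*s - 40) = (s^2 + 6*s + 8)/(s - 8)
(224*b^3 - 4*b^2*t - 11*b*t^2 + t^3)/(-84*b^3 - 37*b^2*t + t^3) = (-8*b + t)/(3*b + t)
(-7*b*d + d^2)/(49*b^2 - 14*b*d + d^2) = -d/(7*b - d)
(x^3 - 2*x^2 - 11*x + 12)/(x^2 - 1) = (x^2 - x - 12)/(x + 1)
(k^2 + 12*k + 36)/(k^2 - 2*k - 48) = (k + 6)/(k - 8)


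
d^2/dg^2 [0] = 0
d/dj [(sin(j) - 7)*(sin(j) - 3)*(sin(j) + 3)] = (3*sin(j)^2 - 14*sin(j) - 9)*cos(j)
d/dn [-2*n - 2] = -2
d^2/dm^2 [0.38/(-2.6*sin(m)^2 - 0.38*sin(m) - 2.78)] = (10.2752*sin(m)^4 + 1.12632*sin(m)^3 - 26.344488*sin(m)^2 - 2.654072*sin(m) + 5.383536)/(2.6*sin(m)^2 + 0.38*sin(m) + 2.78)^3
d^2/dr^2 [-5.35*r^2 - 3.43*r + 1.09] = -10.7000000000000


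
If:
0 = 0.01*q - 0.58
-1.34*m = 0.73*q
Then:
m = -31.60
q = 58.00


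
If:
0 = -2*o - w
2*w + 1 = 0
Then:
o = 1/4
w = -1/2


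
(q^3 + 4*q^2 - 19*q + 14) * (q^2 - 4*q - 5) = q^5 - 40*q^3 + 70*q^2 + 39*q - 70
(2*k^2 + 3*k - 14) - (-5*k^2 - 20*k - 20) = 7*k^2 + 23*k + 6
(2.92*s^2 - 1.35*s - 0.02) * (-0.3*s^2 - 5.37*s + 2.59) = -0.876*s^4 - 15.2754*s^3 + 14.8183*s^2 - 3.3891*s - 0.0518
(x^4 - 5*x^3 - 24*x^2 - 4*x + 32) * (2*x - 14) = 2*x^5 - 24*x^4 + 22*x^3 + 328*x^2 + 120*x - 448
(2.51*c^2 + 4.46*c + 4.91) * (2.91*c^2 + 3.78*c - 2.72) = 7.3041*c^4 + 22.4664*c^3 + 24.3197*c^2 + 6.4286*c - 13.3552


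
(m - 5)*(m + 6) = m^2 + m - 30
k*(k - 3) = k^2 - 3*k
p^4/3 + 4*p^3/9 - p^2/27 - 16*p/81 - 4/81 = (p/3 + 1/3)*(p - 2/3)*(p + 1/3)*(p + 2/3)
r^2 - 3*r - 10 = (r - 5)*(r + 2)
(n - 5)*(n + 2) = n^2 - 3*n - 10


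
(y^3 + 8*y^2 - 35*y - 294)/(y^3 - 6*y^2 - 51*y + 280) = (y^2 + y - 42)/(y^2 - 13*y + 40)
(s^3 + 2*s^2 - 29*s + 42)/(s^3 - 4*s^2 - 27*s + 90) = (s^2 + 5*s - 14)/(s^2 - s - 30)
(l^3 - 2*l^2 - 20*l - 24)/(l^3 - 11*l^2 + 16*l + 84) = (l + 2)/(l - 7)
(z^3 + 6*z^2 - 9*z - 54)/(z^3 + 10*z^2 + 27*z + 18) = (z - 3)/(z + 1)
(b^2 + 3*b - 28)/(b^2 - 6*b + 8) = (b + 7)/(b - 2)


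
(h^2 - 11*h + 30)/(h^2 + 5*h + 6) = (h^2 - 11*h + 30)/(h^2 + 5*h + 6)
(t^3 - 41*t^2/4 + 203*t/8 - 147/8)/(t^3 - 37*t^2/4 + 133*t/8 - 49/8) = (2*t - 3)/(2*t - 1)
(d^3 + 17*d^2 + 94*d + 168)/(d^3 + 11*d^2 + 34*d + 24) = (d + 7)/(d + 1)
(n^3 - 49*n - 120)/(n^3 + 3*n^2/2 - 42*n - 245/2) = 2*(n^2 - 5*n - 24)/(2*n^2 - 7*n - 49)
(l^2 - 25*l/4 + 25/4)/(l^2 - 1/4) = (4*l^2 - 25*l + 25)/(4*l^2 - 1)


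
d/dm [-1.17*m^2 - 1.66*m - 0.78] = -2.34*m - 1.66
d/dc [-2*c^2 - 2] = -4*c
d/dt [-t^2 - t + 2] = -2*t - 1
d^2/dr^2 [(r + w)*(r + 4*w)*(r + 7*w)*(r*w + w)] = 6*w*(2*r^2 + 12*r*w + r + 13*w^2 + 4*w)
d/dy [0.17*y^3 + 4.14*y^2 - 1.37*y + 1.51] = 0.51*y^2 + 8.28*y - 1.37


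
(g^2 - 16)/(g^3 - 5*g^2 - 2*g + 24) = (g + 4)/(g^2 - g - 6)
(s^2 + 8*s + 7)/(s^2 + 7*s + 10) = (s^2 + 8*s + 7)/(s^2 + 7*s + 10)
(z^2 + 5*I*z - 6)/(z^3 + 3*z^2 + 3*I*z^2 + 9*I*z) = (z + 2*I)/(z*(z + 3))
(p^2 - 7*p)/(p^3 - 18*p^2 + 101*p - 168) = p/(p^2 - 11*p + 24)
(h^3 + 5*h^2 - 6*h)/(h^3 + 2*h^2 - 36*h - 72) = h*(h - 1)/(h^2 - 4*h - 12)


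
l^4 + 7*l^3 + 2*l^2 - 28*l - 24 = (l - 2)*(l + 1)*(l + 2)*(l + 6)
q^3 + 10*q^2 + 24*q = q*(q + 4)*(q + 6)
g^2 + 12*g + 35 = (g + 5)*(g + 7)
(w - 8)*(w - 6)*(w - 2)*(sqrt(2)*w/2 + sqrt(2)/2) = sqrt(2)*w^4/2 - 15*sqrt(2)*w^3/2 + 30*sqrt(2)*w^2 - 10*sqrt(2)*w - 48*sqrt(2)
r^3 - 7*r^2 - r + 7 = (r - 7)*(r - 1)*(r + 1)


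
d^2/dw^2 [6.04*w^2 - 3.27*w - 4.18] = 12.0800000000000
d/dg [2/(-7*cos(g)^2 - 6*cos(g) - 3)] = -4*(7*cos(g) + 3)*sin(g)/(7*cos(g)^2 + 6*cos(g) + 3)^2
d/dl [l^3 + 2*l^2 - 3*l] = 3*l^2 + 4*l - 3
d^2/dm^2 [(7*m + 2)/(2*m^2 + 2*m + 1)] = 4*(2*(2*m + 1)^2*(7*m + 2) - 3*(7*m + 3)*(2*m^2 + 2*m + 1))/(2*m^2 + 2*m + 1)^3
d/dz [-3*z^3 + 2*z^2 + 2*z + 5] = -9*z^2 + 4*z + 2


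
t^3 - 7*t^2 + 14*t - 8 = (t - 4)*(t - 2)*(t - 1)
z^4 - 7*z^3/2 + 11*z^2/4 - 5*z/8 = z*(z - 5/2)*(z - 1/2)^2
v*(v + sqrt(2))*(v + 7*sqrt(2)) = v^3 + 8*sqrt(2)*v^2 + 14*v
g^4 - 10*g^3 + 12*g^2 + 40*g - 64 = (g - 8)*(g - 2)^2*(g + 2)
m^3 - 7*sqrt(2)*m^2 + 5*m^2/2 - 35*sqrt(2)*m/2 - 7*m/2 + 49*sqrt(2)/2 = (m - 1)*(m + 7/2)*(m - 7*sqrt(2))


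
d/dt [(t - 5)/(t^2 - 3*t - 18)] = (t^2 - 3*t - (t - 5)*(2*t - 3) - 18)/(-t^2 + 3*t + 18)^2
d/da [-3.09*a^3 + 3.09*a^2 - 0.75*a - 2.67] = -9.27*a^2 + 6.18*a - 0.75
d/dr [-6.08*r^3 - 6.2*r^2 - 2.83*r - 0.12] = -18.24*r^2 - 12.4*r - 2.83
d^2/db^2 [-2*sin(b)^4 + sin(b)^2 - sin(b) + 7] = 32*sin(b)^4 - 28*sin(b)^2 + sin(b) + 2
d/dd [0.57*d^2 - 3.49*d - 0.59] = 1.14*d - 3.49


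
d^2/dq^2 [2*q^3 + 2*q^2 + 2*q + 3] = 12*q + 4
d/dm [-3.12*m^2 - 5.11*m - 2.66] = -6.24*m - 5.11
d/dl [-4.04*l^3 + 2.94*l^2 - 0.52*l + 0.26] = -12.12*l^2 + 5.88*l - 0.52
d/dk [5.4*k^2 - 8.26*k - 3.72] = 10.8*k - 8.26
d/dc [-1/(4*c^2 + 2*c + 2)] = (4*c + 1)/(2*(2*c^2 + c + 1)^2)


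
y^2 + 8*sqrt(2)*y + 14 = (y + sqrt(2))*(y + 7*sqrt(2))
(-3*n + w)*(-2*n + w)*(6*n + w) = 36*n^3 - 24*n^2*w + n*w^2 + w^3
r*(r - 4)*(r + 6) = r^3 + 2*r^2 - 24*r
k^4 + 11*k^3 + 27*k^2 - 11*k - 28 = (k - 1)*(k + 1)*(k + 4)*(k + 7)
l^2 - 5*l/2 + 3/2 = (l - 3/2)*(l - 1)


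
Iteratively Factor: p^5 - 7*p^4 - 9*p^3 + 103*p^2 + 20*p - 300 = (p - 5)*(p^4 - 2*p^3 - 19*p^2 + 8*p + 60) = (p - 5)^2*(p^3 + 3*p^2 - 4*p - 12) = (p - 5)^2*(p - 2)*(p^2 + 5*p + 6) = (p - 5)^2*(p - 2)*(p + 2)*(p + 3)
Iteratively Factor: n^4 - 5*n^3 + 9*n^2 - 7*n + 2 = (n - 1)*(n^3 - 4*n^2 + 5*n - 2) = (n - 1)^2*(n^2 - 3*n + 2) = (n - 1)^3*(n - 2)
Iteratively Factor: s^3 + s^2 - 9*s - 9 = (s + 1)*(s^2 - 9) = (s - 3)*(s + 1)*(s + 3)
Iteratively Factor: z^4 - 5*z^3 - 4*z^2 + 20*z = (z - 2)*(z^3 - 3*z^2 - 10*z) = (z - 2)*(z + 2)*(z^2 - 5*z) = z*(z - 2)*(z + 2)*(z - 5)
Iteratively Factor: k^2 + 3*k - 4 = (k + 4)*(k - 1)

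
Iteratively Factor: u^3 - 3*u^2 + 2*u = (u - 2)*(u^2 - u) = (u - 2)*(u - 1)*(u)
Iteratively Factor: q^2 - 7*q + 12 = (q - 3)*(q - 4)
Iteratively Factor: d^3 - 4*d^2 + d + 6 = (d + 1)*(d^2 - 5*d + 6) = (d - 3)*(d + 1)*(d - 2)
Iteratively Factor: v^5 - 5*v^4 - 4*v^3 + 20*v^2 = (v + 2)*(v^4 - 7*v^3 + 10*v^2) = v*(v + 2)*(v^3 - 7*v^2 + 10*v) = v*(v - 2)*(v + 2)*(v^2 - 5*v) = v^2*(v - 2)*(v + 2)*(v - 5)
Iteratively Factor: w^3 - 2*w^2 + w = (w)*(w^2 - 2*w + 1) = w*(w - 1)*(w - 1)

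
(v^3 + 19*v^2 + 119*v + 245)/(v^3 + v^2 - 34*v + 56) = (v^2 + 12*v + 35)/(v^2 - 6*v + 8)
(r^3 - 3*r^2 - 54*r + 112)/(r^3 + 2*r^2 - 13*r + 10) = (r^2 - r - 56)/(r^2 + 4*r - 5)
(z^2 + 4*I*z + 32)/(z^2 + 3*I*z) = (z^2 + 4*I*z + 32)/(z*(z + 3*I))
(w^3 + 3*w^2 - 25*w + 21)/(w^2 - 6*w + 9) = (w^2 + 6*w - 7)/(w - 3)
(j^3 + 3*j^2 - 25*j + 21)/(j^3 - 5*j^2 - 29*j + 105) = (j^2 + 6*j - 7)/(j^2 - 2*j - 35)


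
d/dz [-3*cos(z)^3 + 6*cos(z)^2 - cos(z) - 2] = (9*cos(z)^2 - 12*cos(z) + 1)*sin(z)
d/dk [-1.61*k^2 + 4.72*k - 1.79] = 4.72 - 3.22*k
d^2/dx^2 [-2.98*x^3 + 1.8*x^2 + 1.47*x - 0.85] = 3.6 - 17.88*x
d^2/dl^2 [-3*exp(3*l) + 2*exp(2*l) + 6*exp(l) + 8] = (-27*exp(2*l) + 8*exp(l) + 6)*exp(l)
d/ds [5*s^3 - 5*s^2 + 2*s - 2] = 15*s^2 - 10*s + 2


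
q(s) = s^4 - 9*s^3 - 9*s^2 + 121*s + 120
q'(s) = 4*s^3 - 27*s^2 - 18*s + 121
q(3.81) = 163.33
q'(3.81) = -118.29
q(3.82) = 162.14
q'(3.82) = -118.78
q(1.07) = 229.45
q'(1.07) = 75.73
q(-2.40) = -64.65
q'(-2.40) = -46.62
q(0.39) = 165.31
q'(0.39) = 110.11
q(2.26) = 269.69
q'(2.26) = -11.41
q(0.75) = 202.21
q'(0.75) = 94.00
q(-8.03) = 7385.86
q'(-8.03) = -3546.57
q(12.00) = 5460.00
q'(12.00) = 2929.00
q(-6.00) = 2310.00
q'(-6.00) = -1607.00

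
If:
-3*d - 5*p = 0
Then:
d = -5*p/3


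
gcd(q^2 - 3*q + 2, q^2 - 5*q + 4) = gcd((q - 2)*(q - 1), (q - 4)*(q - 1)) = q - 1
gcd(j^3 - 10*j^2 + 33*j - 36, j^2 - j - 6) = j - 3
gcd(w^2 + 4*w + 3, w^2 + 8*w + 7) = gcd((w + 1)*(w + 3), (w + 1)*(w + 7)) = w + 1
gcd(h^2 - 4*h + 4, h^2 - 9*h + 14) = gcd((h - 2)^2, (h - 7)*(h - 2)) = h - 2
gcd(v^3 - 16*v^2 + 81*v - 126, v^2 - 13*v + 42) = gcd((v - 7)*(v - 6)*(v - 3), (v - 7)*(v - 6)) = v^2 - 13*v + 42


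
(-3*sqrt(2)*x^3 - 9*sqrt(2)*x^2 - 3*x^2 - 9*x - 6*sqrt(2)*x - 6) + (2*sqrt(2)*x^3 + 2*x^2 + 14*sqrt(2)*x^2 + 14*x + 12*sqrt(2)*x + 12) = -sqrt(2)*x^3 - x^2 + 5*sqrt(2)*x^2 + 5*x + 6*sqrt(2)*x + 6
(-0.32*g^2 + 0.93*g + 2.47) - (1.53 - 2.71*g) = -0.32*g^2 + 3.64*g + 0.94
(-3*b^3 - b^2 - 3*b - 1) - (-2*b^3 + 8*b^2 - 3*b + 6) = -b^3 - 9*b^2 - 7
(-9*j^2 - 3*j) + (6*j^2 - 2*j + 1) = -3*j^2 - 5*j + 1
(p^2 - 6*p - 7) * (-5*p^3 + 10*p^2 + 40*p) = -5*p^5 + 40*p^4 + 15*p^3 - 310*p^2 - 280*p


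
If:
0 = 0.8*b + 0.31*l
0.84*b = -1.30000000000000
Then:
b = -1.55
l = 3.99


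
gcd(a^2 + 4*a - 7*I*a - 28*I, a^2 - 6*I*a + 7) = a - 7*I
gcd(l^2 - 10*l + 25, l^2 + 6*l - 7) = 1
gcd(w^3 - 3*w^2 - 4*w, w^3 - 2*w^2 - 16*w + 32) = w - 4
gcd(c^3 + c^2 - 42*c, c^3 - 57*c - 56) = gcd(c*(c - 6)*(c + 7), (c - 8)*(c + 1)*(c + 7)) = c + 7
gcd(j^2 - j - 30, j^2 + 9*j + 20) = j + 5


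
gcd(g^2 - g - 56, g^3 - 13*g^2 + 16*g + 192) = g - 8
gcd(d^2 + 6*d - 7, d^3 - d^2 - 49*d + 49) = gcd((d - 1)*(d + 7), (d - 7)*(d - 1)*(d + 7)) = d^2 + 6*d - 7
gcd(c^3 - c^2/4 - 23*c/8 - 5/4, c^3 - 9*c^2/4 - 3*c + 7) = c - 2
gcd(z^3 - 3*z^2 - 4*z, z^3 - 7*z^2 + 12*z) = z^2 - 4*z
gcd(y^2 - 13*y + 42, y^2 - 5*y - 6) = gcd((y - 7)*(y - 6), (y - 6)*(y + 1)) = y - 6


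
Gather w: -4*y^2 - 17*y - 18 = -4*y^2 - 17*y - 18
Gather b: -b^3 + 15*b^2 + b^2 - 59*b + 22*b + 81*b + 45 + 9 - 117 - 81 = -b^3 + 16*b^2 + 44*b - 144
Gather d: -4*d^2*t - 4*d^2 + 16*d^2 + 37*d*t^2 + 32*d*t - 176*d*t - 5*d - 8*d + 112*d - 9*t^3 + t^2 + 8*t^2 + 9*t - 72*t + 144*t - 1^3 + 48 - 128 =d^2*(12 - 4*t) + d*(37*t^2 - 144*t + 99) - 9*t^3 + 9*t^2 + 81*t - 81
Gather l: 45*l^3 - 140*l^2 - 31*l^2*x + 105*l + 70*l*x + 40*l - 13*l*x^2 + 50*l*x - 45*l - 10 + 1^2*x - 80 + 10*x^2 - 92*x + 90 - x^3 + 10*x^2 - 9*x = 45*l^3 + l^2*(-31*x - 140) + l*(-13*x^2 + 120*x + 100) - x^3 + 20*x^2 - 100*x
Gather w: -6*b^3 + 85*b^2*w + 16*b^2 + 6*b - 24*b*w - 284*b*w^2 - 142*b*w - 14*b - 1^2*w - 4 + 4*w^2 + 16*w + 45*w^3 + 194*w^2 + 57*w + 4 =-6*b^3 + 16*b^2 - 8*b + 45*w^3 + w^2*(198 - 284*b) + w*(85*b^2 - 166*b + 72)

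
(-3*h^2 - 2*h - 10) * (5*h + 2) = -15*h^3 - 16*h^2 - 54*h - 20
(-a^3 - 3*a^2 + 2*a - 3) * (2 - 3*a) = 3*a^4 + 7*a^3 - 12*a^2 + 13*a - 6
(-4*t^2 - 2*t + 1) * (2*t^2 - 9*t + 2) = -8*t^4 + 32*t^3 + 12*t^2 - 13*t + 2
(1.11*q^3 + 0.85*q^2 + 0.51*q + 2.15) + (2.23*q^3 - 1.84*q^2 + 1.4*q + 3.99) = 3.34*q^3 - 0.99*q^2 + 1.91*q + 6.14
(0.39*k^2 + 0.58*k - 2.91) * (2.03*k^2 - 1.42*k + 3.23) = 0.7917*k^4 + 0.6236*k^3 - 5.4712*k^2 + 6.0056*k - 9.3993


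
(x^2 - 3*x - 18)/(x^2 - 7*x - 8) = (-x^2 + 3*x + 18)/(-x^2 + 7*x + 8)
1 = 1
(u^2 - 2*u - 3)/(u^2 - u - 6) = (u + 1)/(u + 2)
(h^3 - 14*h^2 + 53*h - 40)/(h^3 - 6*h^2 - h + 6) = (h^2 - 13*h + 40)/(h^2 - 5*h - 6)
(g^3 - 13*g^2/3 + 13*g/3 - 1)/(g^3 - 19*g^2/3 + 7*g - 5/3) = (g - 3)/(g - 5)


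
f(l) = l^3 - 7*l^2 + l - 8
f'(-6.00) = 193.00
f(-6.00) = -482.00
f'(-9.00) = 370.00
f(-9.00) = -1313.00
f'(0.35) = -3.53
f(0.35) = -8.46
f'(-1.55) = 29.91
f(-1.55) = -30.09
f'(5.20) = 9.32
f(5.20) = -51.47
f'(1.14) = -11.06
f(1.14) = -14.48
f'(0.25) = -2.31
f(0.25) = -8.17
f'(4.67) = 1.05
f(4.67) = -54.14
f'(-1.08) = 19.62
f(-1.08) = -18.50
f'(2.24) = -15.31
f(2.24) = -29.64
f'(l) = 3*l^2 - 14*l + 1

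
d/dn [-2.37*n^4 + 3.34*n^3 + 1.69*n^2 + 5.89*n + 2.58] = -9.48*n^3 + 10.02*n^2 + 3.38*n + 5.89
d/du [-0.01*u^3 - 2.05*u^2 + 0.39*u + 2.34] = -0.03*u^2 - 4.1*u + 0.39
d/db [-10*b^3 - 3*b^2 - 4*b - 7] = -30*b^2 - 6*b - 4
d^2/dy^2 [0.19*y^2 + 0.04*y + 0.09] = 0.380000000000000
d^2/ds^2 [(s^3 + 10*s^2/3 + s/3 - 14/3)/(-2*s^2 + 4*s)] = (-33*s^3 + 42*s^2 - 84*s + 56)/(3*s^3*(s^3 - 6*s^2 + 12*s - 8))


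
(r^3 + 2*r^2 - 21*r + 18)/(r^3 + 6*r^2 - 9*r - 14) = (r^3 + 2*r^2 - 21*r + 18)/(r^3 + 6*r^2 - 9*r - 14)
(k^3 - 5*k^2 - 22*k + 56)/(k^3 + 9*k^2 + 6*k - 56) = (k - 7)/(k + 7)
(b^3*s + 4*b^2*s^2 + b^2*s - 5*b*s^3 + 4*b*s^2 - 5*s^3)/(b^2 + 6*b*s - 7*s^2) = s*(b^2 + 5*b*s + b + 5*s)/(b + 7*s)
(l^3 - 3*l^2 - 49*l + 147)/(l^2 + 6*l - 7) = (l^2 - 10*l + 21)/(l - 1)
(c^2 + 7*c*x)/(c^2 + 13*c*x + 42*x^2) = c/(c + 6*x)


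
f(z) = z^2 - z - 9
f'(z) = 2*z - 1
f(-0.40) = -8.44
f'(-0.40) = -1.80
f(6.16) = 22.79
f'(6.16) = 11.32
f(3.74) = 1.25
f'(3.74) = 6.48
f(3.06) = -2.70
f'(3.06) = 5.12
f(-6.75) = 43.31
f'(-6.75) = -14.50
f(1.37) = -8.49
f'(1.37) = 1.74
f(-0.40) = -8.44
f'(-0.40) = -1.80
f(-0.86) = -7.40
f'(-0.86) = -2.72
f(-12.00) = 147.00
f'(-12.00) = -25.00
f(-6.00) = 33.00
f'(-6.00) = -13.00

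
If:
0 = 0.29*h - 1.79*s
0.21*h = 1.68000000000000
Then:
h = 8.00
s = 1.30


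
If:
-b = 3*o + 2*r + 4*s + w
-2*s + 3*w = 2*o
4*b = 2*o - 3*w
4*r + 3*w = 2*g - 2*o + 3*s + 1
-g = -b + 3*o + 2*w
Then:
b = 1/22 - 4*w/11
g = -103*w/22 - 5/22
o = 17*w/22 + 1/11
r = 1/44 - 129*w/44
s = 8*w/11 - 1/11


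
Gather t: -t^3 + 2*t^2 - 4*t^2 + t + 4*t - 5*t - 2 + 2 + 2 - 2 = -t^3 - 2*t^2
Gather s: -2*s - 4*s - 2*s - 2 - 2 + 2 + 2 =-8*s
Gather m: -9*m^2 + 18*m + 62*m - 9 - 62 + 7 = -9*m^2 + 80*m - 64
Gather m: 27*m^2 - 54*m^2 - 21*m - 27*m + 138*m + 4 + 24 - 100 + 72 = -27*m^2 + 90*m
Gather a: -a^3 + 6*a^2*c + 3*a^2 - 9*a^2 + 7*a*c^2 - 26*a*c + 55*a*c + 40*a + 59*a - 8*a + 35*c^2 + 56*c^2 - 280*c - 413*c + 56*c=-a^3 + a^2*(6*c - 6) + a*(7*c^2 + 29*c + 91) + 91*c^2 - 637*c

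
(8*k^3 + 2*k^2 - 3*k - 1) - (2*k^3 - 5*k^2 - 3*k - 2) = 6*k^3 + 7*k^2 + 1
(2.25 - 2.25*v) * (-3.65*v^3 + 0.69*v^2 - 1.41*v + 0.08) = 8.2125*v^4 - 9.765*v^3 + 4.725*v^2 - 3.3525*v + 0.18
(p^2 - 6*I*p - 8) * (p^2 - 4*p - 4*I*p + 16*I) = p^4 - 4*p^3 - 10*I*p^3 - 32*p^2 + 40*I*p^2 + 128*p + 32*I*p - 128*I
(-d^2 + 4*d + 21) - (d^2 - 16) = -2*d^2 + 4*d + 37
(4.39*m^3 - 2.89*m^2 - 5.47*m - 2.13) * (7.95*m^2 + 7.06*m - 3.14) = 34.9005*m^5 + 8.0179*m^4 - 77.6745*m^3 - 46.4771*m^2 + 2.138*m + 6.6882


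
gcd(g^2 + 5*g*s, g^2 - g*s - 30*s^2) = g + 5*s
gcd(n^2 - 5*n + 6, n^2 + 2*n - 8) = n - 2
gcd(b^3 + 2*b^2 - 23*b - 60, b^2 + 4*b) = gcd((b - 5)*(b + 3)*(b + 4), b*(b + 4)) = b + 4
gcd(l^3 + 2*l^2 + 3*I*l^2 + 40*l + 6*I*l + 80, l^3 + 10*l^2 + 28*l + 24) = l + 2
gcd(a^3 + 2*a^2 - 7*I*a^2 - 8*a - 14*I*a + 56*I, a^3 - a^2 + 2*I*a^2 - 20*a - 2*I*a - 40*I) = a + 4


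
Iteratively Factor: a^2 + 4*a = (a)*(a + 4)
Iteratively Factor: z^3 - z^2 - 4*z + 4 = (z - 2)*(z^2 + z - 2) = (z - 2)*(z - 1)*(z + 2)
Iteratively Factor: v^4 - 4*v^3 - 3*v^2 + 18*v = (v - 3)*(v^3 - v^2 - 6*v) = (v - 3)^2*(v^2 + 2*v) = (v - 3)^2*(v + 2)*(v)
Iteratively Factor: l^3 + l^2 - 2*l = (l - 1)*(l^2 + 2*l) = l*(l - 1)*(l + 2)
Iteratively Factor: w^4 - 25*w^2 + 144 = (w + 4)*(w^3 - 4*w^2 - 9*w + 36) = (w - 4)*(w + 4)*(w^2 - 9) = (w - 4)*(w - 3)*(w + 4)*(w + 3)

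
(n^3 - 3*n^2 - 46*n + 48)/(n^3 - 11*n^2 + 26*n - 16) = (n + 6)/(n - 2)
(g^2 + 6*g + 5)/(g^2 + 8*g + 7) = (g + 5)/(g + 7)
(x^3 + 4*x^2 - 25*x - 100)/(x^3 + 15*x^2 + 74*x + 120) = (x - 5)/(x + 6)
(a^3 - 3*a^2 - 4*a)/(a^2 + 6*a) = (a^2 - 3*a - 4)/(a + 6)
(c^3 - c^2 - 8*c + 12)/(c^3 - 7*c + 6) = (c - 2)/(c - 1)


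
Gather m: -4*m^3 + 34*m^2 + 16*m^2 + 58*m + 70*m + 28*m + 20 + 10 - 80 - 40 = -4*m^3 + 50*m^2 + 156*m - 90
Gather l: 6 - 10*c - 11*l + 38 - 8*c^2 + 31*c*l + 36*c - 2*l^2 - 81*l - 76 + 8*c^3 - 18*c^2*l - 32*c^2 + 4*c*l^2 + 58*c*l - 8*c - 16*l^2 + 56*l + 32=8*c^3 - 40*c^2 + 18*c + l^2*(4*c - 18) + l*(-18*c^2 + 89*c - 36)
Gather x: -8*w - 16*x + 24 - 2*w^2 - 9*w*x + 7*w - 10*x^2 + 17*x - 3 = -2*w^2 - w - 10*x^2 + x*(1 - 9*w) + 21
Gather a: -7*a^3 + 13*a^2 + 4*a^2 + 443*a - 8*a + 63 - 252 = -7*a^3 + 17*a^2 + 435*a - 189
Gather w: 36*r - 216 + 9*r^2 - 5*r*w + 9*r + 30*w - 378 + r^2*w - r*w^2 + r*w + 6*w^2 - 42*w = 9*r^2 + 45*r + w^2*(6 - r) + w*(r^2 - 4*r - 12) - 594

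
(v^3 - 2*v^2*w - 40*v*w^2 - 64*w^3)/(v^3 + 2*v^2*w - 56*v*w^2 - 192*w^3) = (v + 2*w)/(v + 6*w)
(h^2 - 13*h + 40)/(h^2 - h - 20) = (h - 8)/(h + 4)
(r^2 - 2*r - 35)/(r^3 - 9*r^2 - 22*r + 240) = (r - 7)/(r^2 - 14*r + 48)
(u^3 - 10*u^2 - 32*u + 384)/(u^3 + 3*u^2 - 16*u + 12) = (u^2 - 16*u + 64)/(u^2 - 3*u + 2)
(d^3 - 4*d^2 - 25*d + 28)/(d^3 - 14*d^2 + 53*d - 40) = (d^2 - 3*d - 28)/(d^2 - 13*d + 40)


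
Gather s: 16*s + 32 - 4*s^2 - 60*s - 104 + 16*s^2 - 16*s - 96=12*s^2 - 60*s - 168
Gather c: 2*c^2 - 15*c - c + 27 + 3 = 2*c^2 - 16*c + 30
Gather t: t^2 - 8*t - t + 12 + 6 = t^2 - 9*t + 18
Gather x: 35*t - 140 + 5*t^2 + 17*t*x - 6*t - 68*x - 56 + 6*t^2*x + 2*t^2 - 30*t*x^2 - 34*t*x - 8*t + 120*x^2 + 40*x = 7*t^2 + 21*t + x^2*(120 - 30*t) + x*(6*t^2 - 17*t - 28) - 196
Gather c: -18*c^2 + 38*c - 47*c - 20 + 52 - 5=-18*c^2 - 9*c + 27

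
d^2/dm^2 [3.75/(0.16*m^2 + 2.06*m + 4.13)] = (-0.192*m^2 - 2.472*m + 3.75*(0.32*m + 2.06)*(0.64*m + 4.12) - 4.956)/(0.16*m^2 + 2.06*m + 4.13)^3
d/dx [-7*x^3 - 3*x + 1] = -21*x^2 - 3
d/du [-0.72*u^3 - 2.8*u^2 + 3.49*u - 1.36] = -2.16*u^2 - 5.6*u + 3.49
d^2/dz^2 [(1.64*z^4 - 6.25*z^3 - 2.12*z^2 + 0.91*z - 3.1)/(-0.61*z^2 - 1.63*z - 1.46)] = (-1.220488*z^6 - 9.783912*z^5 - 34.9074*z^4 - 45.260256*z^3 + 42.88524*z^2 + 103.291656*z + 24.32028)/(0.226981*z^6 + 1.819569*z^5 + 6.491925*z^4 + 13.040815*z^3 + 15.53805*z^2 + 10.423524*z + 3.112136)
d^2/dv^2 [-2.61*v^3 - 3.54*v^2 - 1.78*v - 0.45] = -15.66*v - 7.08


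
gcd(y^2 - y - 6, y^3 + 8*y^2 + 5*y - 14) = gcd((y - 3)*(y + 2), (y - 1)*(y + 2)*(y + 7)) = y + 2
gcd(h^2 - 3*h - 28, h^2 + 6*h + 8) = h + 4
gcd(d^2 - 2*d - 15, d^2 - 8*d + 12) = 1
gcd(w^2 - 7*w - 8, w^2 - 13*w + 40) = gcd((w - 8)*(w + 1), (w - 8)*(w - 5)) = w - 8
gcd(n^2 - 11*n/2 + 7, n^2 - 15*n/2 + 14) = n - 7/2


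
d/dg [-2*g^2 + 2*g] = 2 - 4*g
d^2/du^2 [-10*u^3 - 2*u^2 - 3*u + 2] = -60*u - 4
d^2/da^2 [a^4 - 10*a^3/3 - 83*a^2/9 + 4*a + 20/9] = 12*a^2 - 20*a - 166/9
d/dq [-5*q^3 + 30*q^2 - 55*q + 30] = -15*q^2 + 60*q - 55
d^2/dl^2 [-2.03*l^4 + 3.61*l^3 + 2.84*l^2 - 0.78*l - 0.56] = -24.36*l^2 + 21.66*l + 5.68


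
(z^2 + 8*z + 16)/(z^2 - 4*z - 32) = (z + 4)/(z - 8)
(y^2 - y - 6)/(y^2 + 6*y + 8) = (y - 3)/(y + 4)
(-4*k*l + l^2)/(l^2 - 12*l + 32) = l*(-4*k + l)/(l^2 - 12*l + 32)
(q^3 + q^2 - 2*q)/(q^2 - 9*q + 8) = q*(q + 2)/(q - 8)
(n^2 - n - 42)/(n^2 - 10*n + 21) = (n + 6)/(n - 3)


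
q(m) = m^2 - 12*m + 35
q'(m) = 2*m - 12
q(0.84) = 25.63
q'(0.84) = -10.32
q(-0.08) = 35.97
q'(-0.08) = -12.16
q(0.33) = 31.15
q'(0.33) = -11.34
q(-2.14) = 65.26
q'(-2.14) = -16.28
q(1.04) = 23.60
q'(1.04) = -9.92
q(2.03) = 14.76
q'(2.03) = -7.94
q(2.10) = 14.21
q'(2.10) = -7.80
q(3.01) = 7.94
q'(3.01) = -5.98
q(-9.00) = 224.00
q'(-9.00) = -30.00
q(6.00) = -1.00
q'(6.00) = 0.00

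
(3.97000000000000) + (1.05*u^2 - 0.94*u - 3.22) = 1.05*u^2 - 0.94*u + 0.75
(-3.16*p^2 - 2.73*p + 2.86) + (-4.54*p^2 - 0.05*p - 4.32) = -7.7*p^2 - 2.78*p - 1.46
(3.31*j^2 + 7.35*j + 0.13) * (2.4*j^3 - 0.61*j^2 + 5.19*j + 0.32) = 7.944*j^5 + 15.6209*j^4 + 13.0074*j^3 + 39.1264*j^2 + 3.0267*j + 0.0416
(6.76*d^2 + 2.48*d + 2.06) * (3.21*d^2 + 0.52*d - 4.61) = 21.6996*d^4 + 11.476*d^3 - 23.2614*d^2 - 10.3616*d - 9.4966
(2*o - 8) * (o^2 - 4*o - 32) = 2*o^3 - 16*o^2 - 32*o + 256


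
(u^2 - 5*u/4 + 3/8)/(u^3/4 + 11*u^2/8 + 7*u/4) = (8*u^2 - 10*u + 3)/(u*(2*u^2 + 11*u + 14))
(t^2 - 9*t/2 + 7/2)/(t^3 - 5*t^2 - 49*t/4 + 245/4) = 2*(t - 1)/(2*t^2 - 3*t - 35)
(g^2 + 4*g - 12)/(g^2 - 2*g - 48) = (g - 2)/(g - 8)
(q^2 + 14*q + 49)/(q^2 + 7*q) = (q + 7)/q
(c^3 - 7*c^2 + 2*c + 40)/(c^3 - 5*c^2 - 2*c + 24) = (c - 5)/(c - 3)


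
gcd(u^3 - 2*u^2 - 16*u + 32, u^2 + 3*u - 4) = u + 4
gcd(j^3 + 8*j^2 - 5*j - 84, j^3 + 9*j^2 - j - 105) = j^2 + 4*j - 21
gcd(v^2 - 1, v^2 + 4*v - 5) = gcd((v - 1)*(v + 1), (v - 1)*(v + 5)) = v - 1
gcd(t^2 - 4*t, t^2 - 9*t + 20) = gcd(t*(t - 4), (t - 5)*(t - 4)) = t - 4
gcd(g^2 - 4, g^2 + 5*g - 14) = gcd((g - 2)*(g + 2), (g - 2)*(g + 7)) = g - 2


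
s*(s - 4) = s^2 - 4*s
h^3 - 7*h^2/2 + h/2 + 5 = (h - 5/2)*(h - 2)*(h + 1)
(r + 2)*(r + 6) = r^2 + 8*r + 12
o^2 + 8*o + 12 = (o + 2)*(o + 6)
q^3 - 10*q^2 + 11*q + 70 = (q - 7)*(q - 5)*(q + 2)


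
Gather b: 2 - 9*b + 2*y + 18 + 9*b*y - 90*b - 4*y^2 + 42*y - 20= b*(9*y - 99) - 4*y^2 + 44*y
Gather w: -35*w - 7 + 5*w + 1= -30*w - 6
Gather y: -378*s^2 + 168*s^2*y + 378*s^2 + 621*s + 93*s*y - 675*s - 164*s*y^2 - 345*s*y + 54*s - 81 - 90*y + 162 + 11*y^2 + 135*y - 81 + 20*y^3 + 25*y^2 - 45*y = 20*y^3 + y^2*(36 - 164*s) + y*(168*s^2 - 252*s)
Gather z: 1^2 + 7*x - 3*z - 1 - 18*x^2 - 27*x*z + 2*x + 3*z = -18*x^2 - 27*x*z + 9*x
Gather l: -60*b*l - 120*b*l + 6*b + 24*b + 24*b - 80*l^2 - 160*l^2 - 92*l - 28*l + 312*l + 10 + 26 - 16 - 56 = 54*b - 240*l^2 + l*(192 - 180*b) - 36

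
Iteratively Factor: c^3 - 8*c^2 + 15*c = (c)*(c^2 - 8*c + 15) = c*(c - 3)*(c - 5)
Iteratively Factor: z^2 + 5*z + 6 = (z + 3)*(z + 2)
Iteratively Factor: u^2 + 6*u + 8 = (u + 4)*(u + 2)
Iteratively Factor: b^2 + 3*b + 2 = (b + 1)*(b + 2)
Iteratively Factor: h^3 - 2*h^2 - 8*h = (h - 4)*(h^2 + 2*h) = h*(h - 4)*(h + 2)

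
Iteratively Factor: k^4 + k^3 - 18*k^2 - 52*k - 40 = (k + 2)*(k^3 - k^2 - 16*k - 20) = (k + 2)^2*(k^2 - 3*k - 10) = (k - 5)*(k + 2)^2*(k + 2)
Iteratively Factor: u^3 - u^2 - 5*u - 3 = (u + 1)*(u^2 - 2*u - 3) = (u + 1)^2*(u - 3)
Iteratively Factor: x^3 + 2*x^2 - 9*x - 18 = (x + 3)*(x^2 - x - 6) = (x - 3)*(x + 3)*(x + 2)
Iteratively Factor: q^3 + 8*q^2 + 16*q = (q + 4)*(q^2 + 4*q) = q*(q + 4)*(q + 4)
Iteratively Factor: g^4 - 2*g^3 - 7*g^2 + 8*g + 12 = (g - 3)*(g^3 + g^2 - 4*g - 4) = (g - 3)*(g + 2)*(g^2 - g - 2) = (g - 3)*(g + 1)*(g + 2)*(g - 2)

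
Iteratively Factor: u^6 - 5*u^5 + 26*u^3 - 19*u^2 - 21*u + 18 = (u + 2)*(u^5 - 7*u^4 + 14*u^3 - 2*u^2 - 15*u + 9) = (u - 3)*(u + 2)*(u^4 - 4*u^3 + 2*u^2 + 4*u - 3) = (u - 3)*(u - 1)*(u + 2)*(u^3 - 3*u^2 - u + 3) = (u - 3)*(u - 1)^2*(u + 2)*(u^2 - 2*u - 3) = (u - 3)*(u - 1)^2*(u + 1)*(u + 2)*(u - 3)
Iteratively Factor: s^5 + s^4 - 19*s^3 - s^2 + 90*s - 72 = (s + 4)*(s^4 - 3*s^3 - 7*s^2 + 27*s - 18) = (s + 3)*(s + 4)*(s^3 - 6*s^2 + 11*s - 6) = (s - 2)*(s + 3)*(s + 4)*(s^2 - 4*s + 3) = (s - 3)*(s - 2)*(s + 3)*(s + 4)*(s - 1)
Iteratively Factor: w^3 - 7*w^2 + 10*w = (w - 5)*(w^2 - 2*w) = w*(w - 5)*(w - 2)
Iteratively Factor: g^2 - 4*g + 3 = (g - 1)*(g - 3)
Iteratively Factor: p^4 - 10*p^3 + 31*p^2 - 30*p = (p - 5)*(p^3 - 5*p^2 + 6*p) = (p - 5)*(p - 3)*(p^2 - 2*p) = (p - 5)*(p - 3)*(p - 2)*(p)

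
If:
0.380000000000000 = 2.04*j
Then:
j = 0.19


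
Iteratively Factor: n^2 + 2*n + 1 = (n + 1)*(n + 1)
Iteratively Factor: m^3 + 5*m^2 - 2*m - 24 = (m - 2)*(m^2 + 7*m + 12) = (m - 2)*(m + 4)*(m + 3)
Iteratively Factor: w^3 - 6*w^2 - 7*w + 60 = (w - 4)*(w^2 - 2*w - 15) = (w - 4)*(w + 3)*(w - 5)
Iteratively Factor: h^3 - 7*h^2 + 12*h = (h - 3)*(h^2 - 4*h) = (h - 4)*(h - 3)*(h)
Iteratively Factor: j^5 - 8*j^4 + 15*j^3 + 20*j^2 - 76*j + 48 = (j - 4)*(j^4 - 4*j^3 - j^2 + 16*j - 12) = (j - 4)*(j + 2)*(j^3 - 6*j^2 + 11*j - 6) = (j - 4)*(j - 2)*(j + 2)*(j^2 - 4*j + 3) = (j - 4)*(j - 2)*(j - 1)*(j + 2)*(j - 3)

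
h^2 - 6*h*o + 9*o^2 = (h - 3*o)^2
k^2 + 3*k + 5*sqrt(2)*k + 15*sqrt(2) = (k + 3)*(k + 5*sqrt(2))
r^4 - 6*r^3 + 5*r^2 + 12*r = r*(r - 4)*(r - 3)*(r + 1)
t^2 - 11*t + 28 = (t - 7)*(t - 4)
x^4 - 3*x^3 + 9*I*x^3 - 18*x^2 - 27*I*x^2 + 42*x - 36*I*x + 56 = (x - 4)*(x + 1)*(x + 2*I)*(x + 7*I)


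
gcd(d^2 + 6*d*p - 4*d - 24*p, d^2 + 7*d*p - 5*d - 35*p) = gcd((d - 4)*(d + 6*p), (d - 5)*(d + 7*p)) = 1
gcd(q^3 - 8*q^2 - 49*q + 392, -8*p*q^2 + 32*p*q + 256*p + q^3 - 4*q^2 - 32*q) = q - 8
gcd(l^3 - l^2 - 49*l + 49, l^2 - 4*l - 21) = l - 7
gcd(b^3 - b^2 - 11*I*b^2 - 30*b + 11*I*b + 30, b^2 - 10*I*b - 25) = b - 5*I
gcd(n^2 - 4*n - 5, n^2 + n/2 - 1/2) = n + 1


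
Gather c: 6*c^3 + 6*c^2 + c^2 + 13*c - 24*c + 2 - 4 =6*c^3 + 7*c^2 - 11*c - 2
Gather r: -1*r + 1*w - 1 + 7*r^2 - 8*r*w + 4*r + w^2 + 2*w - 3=7*r^2 + r*(3 - 8*w) + w^2 + 3*w - 4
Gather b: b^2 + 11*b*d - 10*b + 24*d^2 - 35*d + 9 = b^2 + b*(11*d - 10) + 24*d^2 - 35*d + 9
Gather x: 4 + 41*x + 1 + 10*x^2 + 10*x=10*x^2 + 51*x + 5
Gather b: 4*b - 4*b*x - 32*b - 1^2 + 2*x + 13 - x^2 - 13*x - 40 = b*(-4*x - 28) - x^2 - 11*x - 28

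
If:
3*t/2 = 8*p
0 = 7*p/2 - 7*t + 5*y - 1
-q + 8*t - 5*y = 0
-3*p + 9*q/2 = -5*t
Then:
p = 54/761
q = -284/761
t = 288/761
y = 2588/3805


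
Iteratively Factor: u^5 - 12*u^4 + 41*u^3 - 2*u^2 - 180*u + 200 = (u - 5)*(u^4 - 7*u^3 + 6*u^2 + 28*u - 40) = (u - 5)*(u - 2)*(u^3 - 5*u^2 - 4*u + 20) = (u - 5)^2*(u - 2)*(u^2 - 4) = (u - 5)^2*(u - 2)*(u + 2)*(u - 2)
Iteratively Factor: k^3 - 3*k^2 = (k)*(k^2 - 3*k) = k*(k - 3)*(k)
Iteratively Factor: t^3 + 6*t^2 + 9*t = (t + 3)*(t^2 + 3*t) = t*(t + 3)*(t + 3)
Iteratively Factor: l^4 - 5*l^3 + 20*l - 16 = (l + 2)*(l^3 - 7*l^2 + 14*l - 8) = (l - 1)*(l + 2)*(l^2 - 6*l + 8) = (l - 4)*(l - 1)*(l + 2)*(l - 2)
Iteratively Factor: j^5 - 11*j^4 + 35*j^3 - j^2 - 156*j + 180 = (j + 2)*(j^4 - 13*j^3 + 61*j^2 - 123*j + 90) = (j - 5)*(j + 2)*(j^3 - 8*j^2 + 21*j - 18) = (j - 5)*(j - 3)*(j + 2)*(j^2 - 5*j + 6) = (j - 5)*(j - 3)*(j - 2)*(j + 2)*(j - 3)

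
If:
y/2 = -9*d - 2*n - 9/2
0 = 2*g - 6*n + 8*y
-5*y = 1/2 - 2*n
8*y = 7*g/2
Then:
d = -109/612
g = -24/17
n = -22/17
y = -21/34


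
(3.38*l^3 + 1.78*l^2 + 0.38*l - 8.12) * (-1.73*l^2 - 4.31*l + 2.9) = -5.8474*l^5 - 17.6472*l^4 + 1.4728*l^3 + 17.5718*l^2 + 36.0992*l - 23.548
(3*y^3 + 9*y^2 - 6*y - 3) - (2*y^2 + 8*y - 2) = 3*y^3 + 7*y^2 - 14*y - 1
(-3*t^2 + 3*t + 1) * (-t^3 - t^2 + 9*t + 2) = 3*t^5 - 31*t^3 + 20*t^2 + 15*t + 2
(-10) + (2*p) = 2*p - 10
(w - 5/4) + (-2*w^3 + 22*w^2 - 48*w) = -2*w^3 + 22*w^2 - 47*w - 5/4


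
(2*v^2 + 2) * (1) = 2*v^2 + 2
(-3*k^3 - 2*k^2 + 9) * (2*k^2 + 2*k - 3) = -6*k^5 - 10*k^4 + 5*k^3 + 24*k^2 + 18*k - 27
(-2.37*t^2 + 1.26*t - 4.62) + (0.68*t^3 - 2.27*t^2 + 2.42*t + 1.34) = 0.68*t^3 - 4.64*t^2 + 3.68*t - 3.28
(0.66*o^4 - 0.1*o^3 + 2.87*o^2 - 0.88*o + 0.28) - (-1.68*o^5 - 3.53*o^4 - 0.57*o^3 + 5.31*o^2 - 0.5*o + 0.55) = 1.68*o^5 + 4.19*o^4 + 0.47*o^3 - 2.44*o^2 - 0.38*o - 0.27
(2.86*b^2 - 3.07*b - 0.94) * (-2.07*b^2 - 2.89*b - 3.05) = -5.9202*b^4 - 1.9105*b^3 + 2.0951*b^2 + 12.0801*b + 2.867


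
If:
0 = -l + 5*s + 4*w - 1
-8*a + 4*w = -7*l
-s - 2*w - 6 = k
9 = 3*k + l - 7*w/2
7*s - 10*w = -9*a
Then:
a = -32403/4913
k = -771/4913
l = -25304/4913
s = 12341/4913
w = -20524/4913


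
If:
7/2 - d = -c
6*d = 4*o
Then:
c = 2*o/3 - 7/2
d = 2*o/3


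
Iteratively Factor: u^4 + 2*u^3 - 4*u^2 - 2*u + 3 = (u + 3)*(u^3 - u^2 - u + 1) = (u + 1)*(u + 3)*(u^2 - 2*u + 1) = (u - 1)*(u + 1)*(u + 3)*(u - 1)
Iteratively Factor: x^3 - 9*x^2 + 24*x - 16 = (x - 4)*(x^2 - 5*x + 4) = (x - 4)^2*(x - 1)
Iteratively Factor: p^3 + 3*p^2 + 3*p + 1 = (p + 1)*(p^2 + 2*p + 1) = (p + 1)^2*(p + 1)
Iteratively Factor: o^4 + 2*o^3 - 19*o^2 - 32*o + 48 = (o - 4)*(o^3 + 6*o^2 + 5*o - 12) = (o - 4)*(o + 4)*(o^2 + 2*o - 3) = (o - 4)*(o + 3)*(o + 4)*(o - 1)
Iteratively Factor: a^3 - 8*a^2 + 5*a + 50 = (a - 5)*(a^2 - 3*a - 10) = (a - 5)^2*(a + 2)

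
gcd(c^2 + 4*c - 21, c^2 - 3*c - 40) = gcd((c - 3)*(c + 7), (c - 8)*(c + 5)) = 1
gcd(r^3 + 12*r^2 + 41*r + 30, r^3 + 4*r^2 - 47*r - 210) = r^2 + 11*r + 30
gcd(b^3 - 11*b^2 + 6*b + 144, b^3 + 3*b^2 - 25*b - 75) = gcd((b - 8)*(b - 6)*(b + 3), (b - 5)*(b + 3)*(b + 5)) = b + 3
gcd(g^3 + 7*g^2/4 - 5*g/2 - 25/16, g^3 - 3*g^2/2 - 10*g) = g + 5/2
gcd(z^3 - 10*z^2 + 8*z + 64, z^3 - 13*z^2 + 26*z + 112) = z^2 - 6*z - 16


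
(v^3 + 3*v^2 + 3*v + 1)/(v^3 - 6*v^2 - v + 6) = (v^2 + 2*v + 1)/(v^2 - 7*v + 6)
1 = 1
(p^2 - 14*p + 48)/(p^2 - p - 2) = (-p^2 + 14*p - 48)/(-p^2 + p + 2)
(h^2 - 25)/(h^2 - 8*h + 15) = (h + 5)/(h - 3)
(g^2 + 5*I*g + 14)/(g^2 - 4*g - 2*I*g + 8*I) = (g + 7*I)/(g - 4)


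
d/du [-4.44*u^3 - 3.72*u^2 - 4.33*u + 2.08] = -13.32*u^2 - 7.44*u - 4.33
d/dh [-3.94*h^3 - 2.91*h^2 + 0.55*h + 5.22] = -11.82*h^2 - 5.82*h + 0.55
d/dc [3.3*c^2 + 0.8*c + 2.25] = 6.6*c + 0.8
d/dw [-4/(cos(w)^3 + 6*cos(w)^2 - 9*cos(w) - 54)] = 12*(sin(w)^2 - 4*cos(w) + 2)*sin(w)/(cos(w)^3 + 6*cos(w)^2 - 9*cos(w) - 54)^2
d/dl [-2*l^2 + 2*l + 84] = 2 - 4*l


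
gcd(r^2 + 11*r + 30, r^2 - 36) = r + 6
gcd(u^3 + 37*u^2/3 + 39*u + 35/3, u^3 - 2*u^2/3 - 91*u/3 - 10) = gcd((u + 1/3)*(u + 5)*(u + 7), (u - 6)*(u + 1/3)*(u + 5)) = u^2 + 16*u/3 + 5/3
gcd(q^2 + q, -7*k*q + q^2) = q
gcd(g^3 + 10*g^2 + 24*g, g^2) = g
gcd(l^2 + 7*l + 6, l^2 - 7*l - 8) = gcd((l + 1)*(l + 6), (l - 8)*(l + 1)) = l + 1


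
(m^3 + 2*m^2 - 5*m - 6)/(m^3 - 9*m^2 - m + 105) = (m^2 - m - 2)/(m^2 - 12*m + 35)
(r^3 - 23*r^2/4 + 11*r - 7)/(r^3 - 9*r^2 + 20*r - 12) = (4*r^2 - 15*r + 14)/(4*(r^2 - 7*r + 6))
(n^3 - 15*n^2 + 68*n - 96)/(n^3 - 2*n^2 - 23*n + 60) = (n - 8)/(n + 5)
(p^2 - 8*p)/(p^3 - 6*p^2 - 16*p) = 1/(p + 2)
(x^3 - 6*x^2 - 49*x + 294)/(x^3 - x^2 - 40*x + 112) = (x^2 - 13*x + 42)/(x^2 - 8*x + 16)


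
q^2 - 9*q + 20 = (q - 5)*(q - 4)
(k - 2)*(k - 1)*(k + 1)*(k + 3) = k^4 + k^3 - 7*k^2 - k + 6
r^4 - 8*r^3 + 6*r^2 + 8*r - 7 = (r - 7)*(r - 1)^2*(r + 1)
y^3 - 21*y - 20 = (y - 5)*(y + 1)*(y + 4)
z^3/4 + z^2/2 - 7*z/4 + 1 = (z/4 + 1)*(z - 1)^2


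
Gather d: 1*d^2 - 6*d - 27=d^2 - 6*d - 27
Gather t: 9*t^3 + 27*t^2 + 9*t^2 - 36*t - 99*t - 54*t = 9*t^3 + 36*t^2 - 189*t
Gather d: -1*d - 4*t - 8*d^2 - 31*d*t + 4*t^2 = -8*d^2 + d*(-31*t - 1) + 4*t^2 - 4*t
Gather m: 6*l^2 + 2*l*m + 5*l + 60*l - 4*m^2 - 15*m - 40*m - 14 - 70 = 6*l^2 + 65*l - 4*m^2 + m*(2*l - 55) - 84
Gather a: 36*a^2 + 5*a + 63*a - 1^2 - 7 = 36*a^2 + 68*a - 8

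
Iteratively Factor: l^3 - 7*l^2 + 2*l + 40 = (l - 4)*(l^2 - 3*l - 10) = (l - 4)*(l + 2)*(l - 5)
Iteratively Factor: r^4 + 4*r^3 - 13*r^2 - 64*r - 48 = (r - 4)*(r^3 + 8*r^2 + 19*r + 12) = (r - 4)*(r + 4)*(r^2 + 4*r + 3) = (r - 4)*(r + 3)*(r + 4)*(r + 1)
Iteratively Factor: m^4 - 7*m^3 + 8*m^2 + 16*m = (m - 4)*(m^3 - 3*m^2 - 4*m) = m*(m - 4)*(m^2 - 3*m - 4) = m*(m - 4)*(m + 1)*(m - 4)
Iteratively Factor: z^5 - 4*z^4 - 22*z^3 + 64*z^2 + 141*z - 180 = (z - 5)*(z^4 + z^3 - 17*z^2 - 21*z + 36) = (z - 5)*(z + 3)*(z^3 - 2*z^2 - 11*z + 12) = (z - 5)*(z - 4)*(z + 3)*(z^2 + 2*z - 3) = (z - 5)*(z - 4)*(z - 1)*(z + 3)*(z + 3)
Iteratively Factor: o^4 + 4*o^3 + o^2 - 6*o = (o + 3)*(o^3 + o^2 - 2*o) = o*(o + 3)*(o^2 + o - 2) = o*(o + 2)*(o + 3)*(o - 1)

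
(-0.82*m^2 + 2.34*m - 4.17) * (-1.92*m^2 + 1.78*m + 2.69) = 1.5744*m^4 - 5.9524*m^3 + 9.9658*m^2 - 1.128*m - 11.2173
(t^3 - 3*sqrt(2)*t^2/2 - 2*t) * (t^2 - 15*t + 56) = t^5 - 15*t^4 - 3*sqrt(2)*t^4/2 + 45*sqrt(2)*t^3/2 + 54*t^3 - 84*sqrt(2)*t^2 + 30*t^2 - 112*t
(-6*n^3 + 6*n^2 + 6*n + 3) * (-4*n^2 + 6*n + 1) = 24*n^5 - 60*n^4 + 6*n^3 + 30*n^2 + 24*n + 3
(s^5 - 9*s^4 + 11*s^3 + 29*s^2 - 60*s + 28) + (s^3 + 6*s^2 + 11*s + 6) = s^5 - 9*s^4 + 12*s^3 + 35*s^2 - 49*s + 34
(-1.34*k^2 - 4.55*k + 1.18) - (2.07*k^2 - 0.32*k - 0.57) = -3.41*k^2 - 4.23*k + 1.75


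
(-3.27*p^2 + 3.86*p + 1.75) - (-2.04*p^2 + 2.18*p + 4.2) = -1.23*p^2 + 1.68*p - 2.45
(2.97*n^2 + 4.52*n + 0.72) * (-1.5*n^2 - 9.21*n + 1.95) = -4.455*n^4 - 34.1337*n^3 - 36.9177*n^2 + 2.1828*n + 1.404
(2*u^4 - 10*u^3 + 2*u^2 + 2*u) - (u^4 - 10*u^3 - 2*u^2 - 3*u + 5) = u^4 + 4*u^2 + 5*u - 5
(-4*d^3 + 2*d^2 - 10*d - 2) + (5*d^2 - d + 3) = -4*d^3 + 7*d^2 - 11*d + 1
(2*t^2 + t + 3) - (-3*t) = 2*t^2 + 4*t + 3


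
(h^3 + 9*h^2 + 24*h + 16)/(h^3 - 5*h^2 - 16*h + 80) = (h^2 + 5*h + 4)/(h^2 - 9*h + 20)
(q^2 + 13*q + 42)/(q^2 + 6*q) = (q + 7)/q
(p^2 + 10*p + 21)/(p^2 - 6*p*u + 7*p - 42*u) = (p + 3)/(p - 6*u)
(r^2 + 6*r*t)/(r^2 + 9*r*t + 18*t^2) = r/(r + 3*t)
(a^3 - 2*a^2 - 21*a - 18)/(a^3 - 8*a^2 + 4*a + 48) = (a^2 + 4*a + 3)/(a^2 - 2*a - 8)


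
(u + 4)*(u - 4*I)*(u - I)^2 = u^4 + 4*u^3 - 6*I*u^3 - 9*u^2 - 24*I*u^2 - 36*u + 4*I*u + 16*I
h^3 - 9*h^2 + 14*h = h*(h - 7)*(h - 2)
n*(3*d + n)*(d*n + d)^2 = 3*d^3*n^3 + 6*d^3*n^2 + 3*d^3*n + d^2*n^4 + 2*d^2*n^3 + d^2*n^2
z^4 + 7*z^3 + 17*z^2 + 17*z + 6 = (z + 1)^2*(z + 2)*(z + 3)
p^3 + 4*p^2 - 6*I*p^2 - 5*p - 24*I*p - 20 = (p + 4)*(p - 5*I)*(p - I)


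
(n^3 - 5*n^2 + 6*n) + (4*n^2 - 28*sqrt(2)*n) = n^3 - n^2 - 28*sqrt(2)*n + 6*n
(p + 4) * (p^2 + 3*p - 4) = p^3 + 7*p^2 + 8*p - 16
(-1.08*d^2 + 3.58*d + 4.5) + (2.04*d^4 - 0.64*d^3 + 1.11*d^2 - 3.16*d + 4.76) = 2.04*d^4 - 0.64*d^3 + 0.03*d^2 + 0.42*d + 9.26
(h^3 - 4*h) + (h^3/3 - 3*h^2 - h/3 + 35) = 4*h^3/3 - 3*h^2 - 13*h/3 + 35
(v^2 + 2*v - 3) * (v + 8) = v^3 + 10*v^2 + 13*v - 24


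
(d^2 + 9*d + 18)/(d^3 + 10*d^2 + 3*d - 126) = (d + 3)/(d^2 + 4*d - 21)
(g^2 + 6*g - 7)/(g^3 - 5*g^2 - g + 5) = (g + 7)/(g^2 - 4*g - 5)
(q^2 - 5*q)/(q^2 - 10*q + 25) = q/(q - 5)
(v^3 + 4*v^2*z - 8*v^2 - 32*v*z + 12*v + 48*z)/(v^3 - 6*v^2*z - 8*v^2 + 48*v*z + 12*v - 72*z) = (-v - 4*z)/(-v + 6*z)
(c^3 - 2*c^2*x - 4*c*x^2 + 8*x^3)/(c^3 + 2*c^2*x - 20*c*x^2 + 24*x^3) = (c + 2*x)/(c + 6*x)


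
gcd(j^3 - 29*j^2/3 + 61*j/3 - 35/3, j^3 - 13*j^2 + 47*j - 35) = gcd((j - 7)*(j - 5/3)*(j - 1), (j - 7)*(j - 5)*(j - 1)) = j^2 - 8*j + 7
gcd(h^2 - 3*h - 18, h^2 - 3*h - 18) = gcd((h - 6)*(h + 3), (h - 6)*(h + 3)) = h^2 - 3*h - 18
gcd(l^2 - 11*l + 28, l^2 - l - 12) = l - 4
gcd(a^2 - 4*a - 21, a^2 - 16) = 1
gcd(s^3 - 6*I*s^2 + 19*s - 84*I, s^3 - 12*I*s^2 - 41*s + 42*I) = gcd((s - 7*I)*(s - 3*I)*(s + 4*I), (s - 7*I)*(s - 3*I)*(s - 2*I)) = s^2 - 10*I*s - 21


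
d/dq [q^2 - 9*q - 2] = 2*q - 9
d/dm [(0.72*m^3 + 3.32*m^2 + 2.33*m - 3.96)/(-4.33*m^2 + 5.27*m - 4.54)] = (-3.1176*m^4 + 7.5888*m^3 + 17.7789*m^2 - 64.4392*m + 10.291)/(18.7489*m^4 - 45.6382*m^3 + 67.0893*m^2 - 47.8516*m + 20.6116)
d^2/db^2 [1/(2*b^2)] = 3/b^4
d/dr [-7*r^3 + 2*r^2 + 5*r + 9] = -21*r^2 + 4*r + 5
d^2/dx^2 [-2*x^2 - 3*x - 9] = -4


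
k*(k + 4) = k^2 + 4*k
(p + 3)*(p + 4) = p^2 + 7*p + 12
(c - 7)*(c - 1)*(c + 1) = c^3 - 7*c^2 - c + 7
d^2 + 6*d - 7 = (d - 1)*(d + 7)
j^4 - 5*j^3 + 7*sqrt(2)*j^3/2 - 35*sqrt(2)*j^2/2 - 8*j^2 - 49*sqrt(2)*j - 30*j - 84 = (j - 7)*(j + 2)*(j + 3*sqrt(2)/2)*(j + 2*sqrt(2))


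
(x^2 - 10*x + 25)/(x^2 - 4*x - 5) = (x - 5)/(x + 1)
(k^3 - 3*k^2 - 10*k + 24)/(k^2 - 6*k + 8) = k + 3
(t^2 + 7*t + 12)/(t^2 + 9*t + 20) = (t + 3)/(t + 5)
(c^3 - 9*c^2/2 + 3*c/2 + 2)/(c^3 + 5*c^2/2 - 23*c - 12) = (c - 1)/(c + 6)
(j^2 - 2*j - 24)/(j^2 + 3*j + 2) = (j^2 - 2*j - 24)/(j^2 + 3*j + 2)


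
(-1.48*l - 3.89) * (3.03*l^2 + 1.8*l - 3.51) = -4.4844*l^3 - 14.4507*l^2 - 1.8072*l + 13.6539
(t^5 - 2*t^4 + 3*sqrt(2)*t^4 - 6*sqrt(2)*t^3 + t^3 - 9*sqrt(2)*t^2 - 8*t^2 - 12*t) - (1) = t^5 - 2*t^4 + 3*sqrt(2)*t^4 - 6*sqrt(2)*t^3 + t^3 - 9*sqrt(2)*t^2 - 8*t^2 - 12*t - 1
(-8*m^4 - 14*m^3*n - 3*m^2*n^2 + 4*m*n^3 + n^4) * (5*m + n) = -40*m^5 - 78*m^4*n - 29*m^3*n^2 + 17*m^2*n^3 + 9*m*n^4 + n^5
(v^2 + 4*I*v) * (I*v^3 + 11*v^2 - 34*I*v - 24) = I*v^5 + 7*v^4 + 10*I*v^3 + 112*v^2 - 96*I*v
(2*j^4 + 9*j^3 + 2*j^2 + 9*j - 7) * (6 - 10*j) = -20*j^5 - 78*j^4 + 34*j^3 - 78*j^2 + 124*j - 42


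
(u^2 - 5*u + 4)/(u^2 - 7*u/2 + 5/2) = 2*(u - 4)/(2*u - 5)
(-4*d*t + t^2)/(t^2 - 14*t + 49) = t*(-4*d + t)/(t^2 - 14*t + 49)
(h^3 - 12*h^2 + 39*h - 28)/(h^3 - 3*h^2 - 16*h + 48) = (h^2 - 8*h + 7)/(h^2 + h - 12)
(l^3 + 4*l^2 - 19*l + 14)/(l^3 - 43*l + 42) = (l - 2)/(l - 6)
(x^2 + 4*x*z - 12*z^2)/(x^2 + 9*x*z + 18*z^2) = (x - 2*z)/(x + 3*z)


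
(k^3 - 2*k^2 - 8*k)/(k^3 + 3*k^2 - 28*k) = (k + 2)/(k + 7)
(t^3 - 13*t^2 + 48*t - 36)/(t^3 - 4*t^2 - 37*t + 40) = (t^2 - 12*t + 36)/(t^2 - 3*t - 40)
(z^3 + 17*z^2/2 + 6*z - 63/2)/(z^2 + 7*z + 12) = (2*z^2 + 11*z - 21)/(2*(z + 4))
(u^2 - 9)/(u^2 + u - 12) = (u + 3)/(u + 4)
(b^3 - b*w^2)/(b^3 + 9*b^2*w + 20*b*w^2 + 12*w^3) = b*(b - w)/(b^2 + 8*b*w + 12*w^2)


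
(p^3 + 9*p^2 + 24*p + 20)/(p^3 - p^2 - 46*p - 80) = (p + 2)/(p - 8)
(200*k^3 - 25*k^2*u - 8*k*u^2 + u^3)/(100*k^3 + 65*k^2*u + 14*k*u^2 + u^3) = (40*k^2 - 13*k*u + u^2)/(20*k^2 + 9*k*u + u^2)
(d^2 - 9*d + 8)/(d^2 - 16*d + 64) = (d - 1)/(d - 8)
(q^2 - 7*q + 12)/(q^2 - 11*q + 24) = (q - 4)/(q - 8)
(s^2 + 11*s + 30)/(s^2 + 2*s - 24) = (s + 5)/(s - 4)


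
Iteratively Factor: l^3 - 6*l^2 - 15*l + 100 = (l + 4)*(l^2 - 10*l + 25) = (l - 5)*(l + 4)*(l - 5)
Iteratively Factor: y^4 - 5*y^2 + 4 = (y + 1)*(y^3 - y^2 - 4*y + 4) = (y - 2)*(y + 1)*(y^2 + y - 2) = (y - 2)*(y + 1)*(y + 2)*(y - 1)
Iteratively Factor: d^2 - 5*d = (d)*(d - 5)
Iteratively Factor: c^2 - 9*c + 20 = (c - 5)*(c - 4)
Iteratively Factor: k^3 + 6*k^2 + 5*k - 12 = (k + 3)*(k^2 + 3*k - 4) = (k - 1)*(k + 3)*(k + 4)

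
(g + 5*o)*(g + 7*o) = g^2 + 12*g*o + 35*o^2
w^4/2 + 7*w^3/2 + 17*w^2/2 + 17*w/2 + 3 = (w/2 + 1)*(w + 1)^2*(w + 3)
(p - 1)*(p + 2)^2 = p^3 + 3*p^2 - 4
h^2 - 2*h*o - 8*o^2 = (h - 4*o)*(h + 2*o)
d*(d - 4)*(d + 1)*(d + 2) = d^4 - d^3 - 10*d^2 - 8*d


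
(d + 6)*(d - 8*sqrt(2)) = d^2 - 8*sqrt(2)*d + 6*d - 48*sqrt(2)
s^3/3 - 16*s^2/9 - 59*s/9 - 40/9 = (s/3 + 1/3)*(s - 8)*(s + 5/3)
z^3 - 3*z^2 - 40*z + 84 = (z - 7)*(z - 2)*(z + 6)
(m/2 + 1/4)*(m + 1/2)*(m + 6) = m^3/2 + 7*m^2/2 + 25*m/8 + 3/4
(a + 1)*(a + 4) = a^2 + 5*a + 4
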